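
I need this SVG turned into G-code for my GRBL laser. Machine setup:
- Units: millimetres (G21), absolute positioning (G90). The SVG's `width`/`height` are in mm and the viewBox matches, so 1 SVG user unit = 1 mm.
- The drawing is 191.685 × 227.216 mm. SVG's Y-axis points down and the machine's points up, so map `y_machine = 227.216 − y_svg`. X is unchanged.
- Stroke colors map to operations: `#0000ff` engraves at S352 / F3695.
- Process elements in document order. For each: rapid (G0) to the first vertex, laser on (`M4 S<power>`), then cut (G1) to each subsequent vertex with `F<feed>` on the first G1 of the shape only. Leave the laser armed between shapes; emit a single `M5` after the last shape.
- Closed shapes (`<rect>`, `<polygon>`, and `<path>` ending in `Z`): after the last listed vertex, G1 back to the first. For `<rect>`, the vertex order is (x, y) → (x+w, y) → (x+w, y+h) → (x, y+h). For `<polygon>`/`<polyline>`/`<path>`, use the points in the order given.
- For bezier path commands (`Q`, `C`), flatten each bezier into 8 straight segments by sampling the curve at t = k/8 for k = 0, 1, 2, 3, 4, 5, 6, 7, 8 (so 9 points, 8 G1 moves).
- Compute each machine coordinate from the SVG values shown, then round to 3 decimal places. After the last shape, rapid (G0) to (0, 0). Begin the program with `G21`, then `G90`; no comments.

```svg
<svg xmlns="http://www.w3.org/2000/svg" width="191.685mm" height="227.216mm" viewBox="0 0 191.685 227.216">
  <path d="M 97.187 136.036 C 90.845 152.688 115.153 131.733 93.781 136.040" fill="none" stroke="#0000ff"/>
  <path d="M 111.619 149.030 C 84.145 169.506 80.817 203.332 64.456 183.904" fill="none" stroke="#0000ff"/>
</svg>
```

Since the viewBox matches the mm dimensions, user units are millimetres directly. The only transform is the Y-flip y_m = 227.216 − y_svg.

Shape 1 is a cubic bezier drawn with `<path>`. Its stroke #0000ff means engrave at S352, F3695. After flipping Y the toolpath is (97.187,91.180) → (96.096,86.576) → (96.985,84.760) → (98.958,84.997) → (101.120,86.549) → (102.578,88.679) → (102.438,90.652) → (99.803,91.730) → (93.781,91.176).

Shape 2 is a cubic bezier drawn with `<path>`. Its stroke #0000ff means engrave at S352, F3695. After flipping Y the toolpath is (111.619,78.186) → (102.375,70.012) → (94.960,61.367) → (88.937,53.031) → (83.870,45.785) → (79.324,40.410) → (74.864,37.685) → (70.053,38.393) → (64.456,43.312).

G21
G90
G0 X97.187 Y91.180
M4 S352
G1 X96.096 Y86.576 F3695
G1 X96.985 Y84.760
G1 X98.958 Y84.997
G1 X101.120 Y86.549
G1 X102.578 Y88.679
G1 X102.438 Y90.652
G1 X99.803 Y91.730
G1 X93.781 Y91.176
G0 X111.619 Y78.186
M4 S352
G1 X102.375 Y70.012 F3695
G1 X94.960 Y61.367
G1 X88.937 Y53.031
G1 X83.870 Y45.785
G1 X79.324 Y40.410
G1 X74.864 Y37.685
G1 X70.053 Y38.393
G1 X64.456 Y43.312
M5
G0 X0.000 Y0.000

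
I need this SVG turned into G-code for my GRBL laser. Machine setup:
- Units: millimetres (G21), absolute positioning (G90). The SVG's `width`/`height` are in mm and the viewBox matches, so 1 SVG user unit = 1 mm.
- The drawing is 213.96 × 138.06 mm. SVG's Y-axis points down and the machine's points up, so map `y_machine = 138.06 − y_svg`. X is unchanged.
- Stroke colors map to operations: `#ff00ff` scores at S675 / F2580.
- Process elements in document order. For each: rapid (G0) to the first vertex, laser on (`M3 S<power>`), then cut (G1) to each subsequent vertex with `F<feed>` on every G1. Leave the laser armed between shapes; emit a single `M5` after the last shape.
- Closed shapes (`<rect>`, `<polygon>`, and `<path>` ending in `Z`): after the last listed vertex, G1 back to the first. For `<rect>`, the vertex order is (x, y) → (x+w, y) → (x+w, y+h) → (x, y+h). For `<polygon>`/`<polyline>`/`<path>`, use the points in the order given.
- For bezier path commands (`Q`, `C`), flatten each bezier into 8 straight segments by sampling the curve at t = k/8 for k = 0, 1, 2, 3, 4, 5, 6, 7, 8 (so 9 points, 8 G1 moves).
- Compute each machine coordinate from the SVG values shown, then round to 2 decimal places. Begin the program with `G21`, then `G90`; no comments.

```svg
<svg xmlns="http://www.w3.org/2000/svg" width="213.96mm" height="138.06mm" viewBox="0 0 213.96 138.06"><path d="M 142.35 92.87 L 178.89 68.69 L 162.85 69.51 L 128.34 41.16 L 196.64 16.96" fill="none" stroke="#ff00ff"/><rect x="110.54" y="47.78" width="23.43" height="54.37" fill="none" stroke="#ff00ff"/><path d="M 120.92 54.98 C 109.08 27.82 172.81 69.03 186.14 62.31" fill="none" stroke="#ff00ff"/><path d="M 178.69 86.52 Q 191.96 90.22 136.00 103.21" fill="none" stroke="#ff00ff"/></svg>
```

1 u = 1 mm; y_m = 138.06 − y.

[1] `<path>` open polyline, #ff00ff→score S675 F2580: (142.35,45.19) → (178.89,69.37) → (162.85,68.55) → (128.34,96.90) → (196.64,121.10)

[2] `<rect>` rectangle, #ff00ff→score S675 F2580: (110.54,90.28) → (133.97,90.28) → (133.97,35.91) → (110.54,35.91) → (110.54,90.28) (closed)

[3] `<path>` cubic bezier, #ff00ff→score S675 F2580: (120.92,83.08) → (119.78,90.29) → (124.24,92.45) → (132.84,90.92) → (144.09,87.08) → (156.52,82.28) → (168.66,77.88) → (179.02,75.25) → (186.14,75.75)

[4] `<path>` quadratic bezier, #ff00ff→score S675 F2580: (178.69,51.54) → (180.93,50.47) → (181.00,49.11) → (178.91,47.46) → (174.65,45.52) → (168.23,43.29) → (159.65,40.76) → (148.91,37.95) → (136.00,34.85)

G21
G90
G0 X142.35 Y45.19
M3 S675
G1 X178.89 Y69.37 F2580
G1 X162.85 Y68.55 F2580
G1 X128.34 Y96.90 F2580
G1 X196.64 Y121.10 F2580
G0 X110.54 Y90.28
M3 S675
G1 X133.97 Y90.28 F2580
G1 X133.97 Y35.91 F2580
G1 X110.54 Y35.91 F2580
G1 X110.54 Y90.28 F2580
G0 X120.92 Y83.08
M3 S675
G1 X119.78 Y90.29 F2580
G1 X124.24 Y92.45 F2580
G1 X132.84 Y90.92 F2580
G1 X144.09 Y87.08 F2580
G1 X156.52 Y82.28 F2580
G1 X168.66 Y77.88 F2580
G1 X179.02 Y75.25 F2580
G1 X186.14 Y75.75 F2580
G0 X178.69 Y51.54
M3 S675
G1 X180.93 Y50.47 F2580
G1 X181.00 Y49.11 F2580
G1 X178.91 Y47.46 F2580
G1 X174.65 Y45.52 F2580
G1 X168.23 Y43.29 F2580
G1 X159.65 Y40.76 F2580
G1 X148.91 Y37.95 F2580
G1 X136.00 Y34.85 F2580
M5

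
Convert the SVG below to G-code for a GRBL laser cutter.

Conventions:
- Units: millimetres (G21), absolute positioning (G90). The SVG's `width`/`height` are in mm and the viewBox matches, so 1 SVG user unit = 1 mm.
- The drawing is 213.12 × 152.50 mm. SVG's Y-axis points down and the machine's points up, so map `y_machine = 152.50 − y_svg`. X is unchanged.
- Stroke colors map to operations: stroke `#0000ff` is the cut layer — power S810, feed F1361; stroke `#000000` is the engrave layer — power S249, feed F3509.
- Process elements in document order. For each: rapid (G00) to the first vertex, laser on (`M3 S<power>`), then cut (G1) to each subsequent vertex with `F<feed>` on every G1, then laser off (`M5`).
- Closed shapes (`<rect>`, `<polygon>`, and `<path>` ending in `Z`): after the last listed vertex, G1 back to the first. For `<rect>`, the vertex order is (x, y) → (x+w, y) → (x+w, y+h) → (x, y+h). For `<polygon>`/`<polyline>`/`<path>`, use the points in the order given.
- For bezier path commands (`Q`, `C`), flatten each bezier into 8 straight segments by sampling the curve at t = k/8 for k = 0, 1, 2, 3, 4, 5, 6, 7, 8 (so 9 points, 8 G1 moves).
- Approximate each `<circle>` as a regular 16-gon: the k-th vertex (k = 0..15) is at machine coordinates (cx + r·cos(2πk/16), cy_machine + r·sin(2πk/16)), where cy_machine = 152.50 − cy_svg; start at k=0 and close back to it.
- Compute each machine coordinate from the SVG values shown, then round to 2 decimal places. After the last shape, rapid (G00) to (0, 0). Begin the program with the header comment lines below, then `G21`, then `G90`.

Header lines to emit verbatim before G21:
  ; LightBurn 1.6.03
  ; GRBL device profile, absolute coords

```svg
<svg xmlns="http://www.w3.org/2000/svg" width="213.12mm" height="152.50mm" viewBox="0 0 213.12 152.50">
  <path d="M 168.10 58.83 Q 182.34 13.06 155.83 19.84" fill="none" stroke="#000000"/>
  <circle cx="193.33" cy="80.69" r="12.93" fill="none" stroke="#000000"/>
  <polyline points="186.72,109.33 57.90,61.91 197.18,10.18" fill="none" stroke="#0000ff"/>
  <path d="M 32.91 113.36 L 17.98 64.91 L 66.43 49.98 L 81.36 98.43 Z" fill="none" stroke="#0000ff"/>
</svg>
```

1 u = 1 mm; y_m = 152.50 − y.

[1] `<path>` quadratic bezier, #000000→engrave S249 F3509: (168.10,93.67) → (171.02,104.29) → (172.67,113.27) → (173.05,120.61) → (172.15,126.30) → (169.98,130.36) → (166.54,132.77) → (161.82,133.53) → (155.83,132.66)

[2] `<circle>` circle, #000000→engrave S249 F3509: (206.26,71.81) → (205.28,76.76) → (202.47,80.95) → (198.28,83.76) → (193.33,84.74) → (188.38,83.76) → (184.19,80.95) → (181.38,76.76) → (180.40,71.81) → (181.38,66.86) → (184.19,62.67) → (188.38,59.86) → (193.33,58.88) → (198.28,59.86) → (202.47,62.67) → (205.28,66.86) → (206.26,71.81) (closed)

[3] `<polyline>` open polyline, #0000ff→cut S810 F1361: (186.72,43.17) → (57.90,90.59) → (197.18,142.32)

[4] `<path>` regular polygon, #0000ff→cut S810 F1361: (32.91,39.14) → (17.98,87.59) → (66.43,102.52) → (81.36,54.07) → (32.91,39.14) (closed)

; LightBurn 1.6.03
; GRBL device profile, absolute coords
G21
G90
G00 X168.10 Y93.67
M3 S249
G1 X171.02 Y104.29 F3509
G1 X172.67 Y113.27 F3509
G1 X173.05 Y120.61 F3509
G1 X172.15 Y126.30 F3509
G1 X169.98 Y130.36 F3509
G1 X166.54 Y132.77 F3509
G1 X161.82 Y133.53 F3509
G1 X155.83 Y132.66 F3509
M5
G00 X206.26 Y71.81
M3 S249
G1 X205.28 Y76.76 F3509
G1 X202.47 Y80.95 F3509
G1 X198.28 Y83.76 F3509
G1 X193.33 Y84.74 F3509
G1 X188.38 Y83.76 F3509
G1 X184.19 Y80.95 F3509
G1 X181.38 Y76.76 F3509
G1 X180.40 Y71.81 F3509
G1 X181.38 Y66.86 F3509
G1 X184.19 Y62.67 F3509
G1 X188.38 Y59.86 F3509
G1 X193.33 Y58.88 F3509
G1 X198.28 Y59.86 F3509
G1 X202.47 Y62.67 F3509
G1 X205.28 Y66.86 F3509
G1 X206.26 Y71.81 F3509
M5
G00 X186.72 Y43.17
M3 S810
G1 X57.90 Y90.59 F1361
G1 X197.18 Y142.32 F1361
M5
G00 X32.91 Y39.14
M3 S810
G1 X17.98 Y87.59 F1361
G1 X66.43 Y102.52 F1361
G1 X81.36 Y54.07 F1361
G1 X32.91 Y39.14 F1361
M5
G00 X0.00 Y0.00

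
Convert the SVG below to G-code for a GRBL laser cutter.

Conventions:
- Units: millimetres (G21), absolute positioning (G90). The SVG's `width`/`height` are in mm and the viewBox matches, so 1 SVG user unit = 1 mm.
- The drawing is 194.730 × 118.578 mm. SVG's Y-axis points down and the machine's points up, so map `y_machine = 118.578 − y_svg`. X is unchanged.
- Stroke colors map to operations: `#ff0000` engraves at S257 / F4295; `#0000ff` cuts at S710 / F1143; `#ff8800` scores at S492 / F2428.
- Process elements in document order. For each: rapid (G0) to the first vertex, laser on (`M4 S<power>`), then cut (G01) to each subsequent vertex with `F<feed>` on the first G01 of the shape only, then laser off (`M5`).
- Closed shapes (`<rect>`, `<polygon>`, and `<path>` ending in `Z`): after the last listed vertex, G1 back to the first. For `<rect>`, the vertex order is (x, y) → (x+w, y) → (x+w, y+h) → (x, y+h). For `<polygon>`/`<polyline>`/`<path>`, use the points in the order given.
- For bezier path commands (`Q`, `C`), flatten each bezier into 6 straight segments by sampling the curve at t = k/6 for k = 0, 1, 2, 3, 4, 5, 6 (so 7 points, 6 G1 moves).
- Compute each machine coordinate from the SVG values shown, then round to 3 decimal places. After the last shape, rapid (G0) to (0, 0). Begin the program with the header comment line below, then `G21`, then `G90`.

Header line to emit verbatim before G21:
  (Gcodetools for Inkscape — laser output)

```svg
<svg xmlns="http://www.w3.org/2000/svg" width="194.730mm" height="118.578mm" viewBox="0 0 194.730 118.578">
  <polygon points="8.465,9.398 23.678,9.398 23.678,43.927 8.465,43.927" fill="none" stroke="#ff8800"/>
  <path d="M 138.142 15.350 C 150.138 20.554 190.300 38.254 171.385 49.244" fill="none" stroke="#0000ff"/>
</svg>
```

1 u = 1 mm; y_m = 118.578 − y.

[1] `<polygon>` rectangle, #ff8800→score S492 F2428: (8.465,109.180) → (23.678,109.180) → (23.678,74.651) → (8.465,74.651) → (8.465,109.180) (closed)

[2] `<path>` cubic bezier, #0000ff→cut S710 F1143: (138.142,103.228) → (146.083,99.674) → (156.295,94.570) → (166.355,88.451) → (173.839,81.849) → (176.323,75.299) → (171.385,69.334)

(Gcodetools for Inkscape — laser output)
G21
G90
G0 X8.465 Y109.180
M4 S492
G01 X23.678 Y109.180 F2428
G01 X23.678 Y74.651
G01 X8.465 Y74.651
G01 X8.465 Y109.180
M5
G0 X138.142 Y103.228
M4 S710
G01 X146.083 Y99.674 F1143
G01 X156.295 Y94.570
G01 X166.355 Y88.451
G01 X173.839 Y81.849
G01 X176.323 Y75.299
G01 X171.385 Y69.334
M5
G0 X0.000 Y0.000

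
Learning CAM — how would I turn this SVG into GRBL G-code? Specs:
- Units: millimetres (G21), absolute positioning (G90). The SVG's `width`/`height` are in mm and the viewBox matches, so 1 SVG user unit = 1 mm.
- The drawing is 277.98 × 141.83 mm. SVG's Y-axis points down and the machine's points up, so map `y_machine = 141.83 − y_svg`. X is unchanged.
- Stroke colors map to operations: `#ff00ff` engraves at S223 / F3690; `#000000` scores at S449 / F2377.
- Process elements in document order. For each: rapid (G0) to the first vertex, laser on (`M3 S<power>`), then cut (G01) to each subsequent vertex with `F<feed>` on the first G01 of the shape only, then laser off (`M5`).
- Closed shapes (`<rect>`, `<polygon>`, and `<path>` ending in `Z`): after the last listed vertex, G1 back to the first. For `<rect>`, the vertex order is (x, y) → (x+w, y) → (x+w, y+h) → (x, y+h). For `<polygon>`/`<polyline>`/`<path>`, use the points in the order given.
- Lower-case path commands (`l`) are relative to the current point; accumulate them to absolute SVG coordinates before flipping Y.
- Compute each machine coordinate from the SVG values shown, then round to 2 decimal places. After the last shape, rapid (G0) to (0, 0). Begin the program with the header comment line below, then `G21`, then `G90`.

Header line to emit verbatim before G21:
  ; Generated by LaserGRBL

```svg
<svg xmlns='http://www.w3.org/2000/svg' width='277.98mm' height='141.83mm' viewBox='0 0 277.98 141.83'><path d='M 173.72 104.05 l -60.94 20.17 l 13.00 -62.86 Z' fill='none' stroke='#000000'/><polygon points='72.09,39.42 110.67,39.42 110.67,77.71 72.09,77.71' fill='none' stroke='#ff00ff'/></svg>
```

viewBox `0 0 277.98 141.83` with mm width/height → 1 unit = 1 mm. Flip: y_m = 141.83 − y_svg.

**Shape 1** — `<path>` regular polygon, stroke `#000000` → score (S449, F2377). Machine vertices: (173.72,37.78) → (112.78,17.61) → (125.78,80.47) → (173.72,37.78). Closed: final G1 returns to the first vertex.

**Shape 2** — `<polygon>` rectangle, stroke `#ff00ff` → engrave (S223, F3690). Machine vertices: (72.09,102.41) → (110.67,102.41) → (110.67,64.12) → (72.09,64.12) → (72.09,102.41). Closed: final G1 returns to the first vertex.

; Generated by LaserGRBL
G21
G90
G0 X173.72 Y37.78
M3 S449
G01 X112.78 Y17.61 F2377
G01 X125.78 Y80.47
G01 X173.72 Y37.78
M5
G0 X72.09 Y102.41
M3 S223
G01 X110.67 Y102.41 F3690
G01 X110.67 Y64.12
G01 X72.09 Y64.12
G01 X72.09 Y102.41
M5
G0 X0.00 Y0.00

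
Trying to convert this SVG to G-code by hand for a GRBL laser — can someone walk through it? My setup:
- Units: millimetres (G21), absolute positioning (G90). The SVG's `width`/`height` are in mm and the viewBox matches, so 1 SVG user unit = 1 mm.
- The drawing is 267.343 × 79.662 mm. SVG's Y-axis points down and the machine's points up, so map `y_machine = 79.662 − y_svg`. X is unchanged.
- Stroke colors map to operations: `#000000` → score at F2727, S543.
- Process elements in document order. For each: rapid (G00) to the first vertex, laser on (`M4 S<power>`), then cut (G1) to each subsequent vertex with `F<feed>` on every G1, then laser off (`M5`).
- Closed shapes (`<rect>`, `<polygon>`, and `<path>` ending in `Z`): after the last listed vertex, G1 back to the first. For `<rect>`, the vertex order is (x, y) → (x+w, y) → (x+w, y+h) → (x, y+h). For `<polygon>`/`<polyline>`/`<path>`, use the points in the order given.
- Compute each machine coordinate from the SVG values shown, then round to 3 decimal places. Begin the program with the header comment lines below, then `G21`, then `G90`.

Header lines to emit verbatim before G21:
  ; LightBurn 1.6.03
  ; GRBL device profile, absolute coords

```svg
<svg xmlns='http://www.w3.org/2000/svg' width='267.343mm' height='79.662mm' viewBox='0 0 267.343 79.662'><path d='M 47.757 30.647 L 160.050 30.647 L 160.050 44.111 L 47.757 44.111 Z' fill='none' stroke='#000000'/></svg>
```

viewBox `0 0 267.343 79.662` with mm width/height → 1 unit = 1 mm. Flip: y_m = 79.662 − y_svg.

**Shape 1** — `<path>` rectangle, stroke `#000000` → score (S543, F2727). Machine vertices: (47.757,49.015) → (160.050,49.015) → (160.050,35.551) → (47.757,35.551) → (47.757,49.015). Closed: final G1 returns to the first vertex.

; LightBurn 1.6.03
; GRBL device profile, absolute coords
G21
G90
G00 X47.757 Y49.015
M4 S543
G1 X160.050 Y49.015 F2727
G1 X160.050 Y35.551 F2727
G1 X47.757 Y35.551 F2727
G1 X47.757 Y49.015 F2727
M5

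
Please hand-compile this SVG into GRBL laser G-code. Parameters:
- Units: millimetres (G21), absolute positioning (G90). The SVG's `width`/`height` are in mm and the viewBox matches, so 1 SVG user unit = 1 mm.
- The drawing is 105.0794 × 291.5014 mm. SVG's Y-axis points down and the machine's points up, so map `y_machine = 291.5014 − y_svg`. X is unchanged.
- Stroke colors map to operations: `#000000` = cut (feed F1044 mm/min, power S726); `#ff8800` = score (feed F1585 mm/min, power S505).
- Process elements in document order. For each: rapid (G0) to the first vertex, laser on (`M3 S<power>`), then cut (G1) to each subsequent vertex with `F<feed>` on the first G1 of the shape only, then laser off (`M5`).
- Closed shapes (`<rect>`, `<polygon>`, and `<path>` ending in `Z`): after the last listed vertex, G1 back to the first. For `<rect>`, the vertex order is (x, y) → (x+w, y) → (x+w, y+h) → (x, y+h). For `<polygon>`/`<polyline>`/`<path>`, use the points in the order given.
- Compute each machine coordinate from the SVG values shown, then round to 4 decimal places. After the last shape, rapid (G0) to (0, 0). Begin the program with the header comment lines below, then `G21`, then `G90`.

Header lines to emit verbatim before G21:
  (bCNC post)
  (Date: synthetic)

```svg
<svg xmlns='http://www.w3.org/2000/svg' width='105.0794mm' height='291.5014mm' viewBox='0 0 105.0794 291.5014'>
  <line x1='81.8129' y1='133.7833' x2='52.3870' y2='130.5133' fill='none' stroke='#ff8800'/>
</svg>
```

(bCNC post)
(Date: synthetic)
G21
G90
G0 X81.8129 Y157.7181
M3 S505
G1 X52.3870 Y160.9881 F1585
M5
G0 X0.0000 Y0.0000

Since the viewBox matches the mm dimensions, user units are millimetres directly. The only transform is the Y-flip y_m = 291.5014 − y_svg.

Shape 1 is a line segment drawn with `<line>`. Its stroke #ff8800 means score at S505, F1585. After flipping Y the toolpath is (81.8129,157.7181) → (52.3870,160.9881).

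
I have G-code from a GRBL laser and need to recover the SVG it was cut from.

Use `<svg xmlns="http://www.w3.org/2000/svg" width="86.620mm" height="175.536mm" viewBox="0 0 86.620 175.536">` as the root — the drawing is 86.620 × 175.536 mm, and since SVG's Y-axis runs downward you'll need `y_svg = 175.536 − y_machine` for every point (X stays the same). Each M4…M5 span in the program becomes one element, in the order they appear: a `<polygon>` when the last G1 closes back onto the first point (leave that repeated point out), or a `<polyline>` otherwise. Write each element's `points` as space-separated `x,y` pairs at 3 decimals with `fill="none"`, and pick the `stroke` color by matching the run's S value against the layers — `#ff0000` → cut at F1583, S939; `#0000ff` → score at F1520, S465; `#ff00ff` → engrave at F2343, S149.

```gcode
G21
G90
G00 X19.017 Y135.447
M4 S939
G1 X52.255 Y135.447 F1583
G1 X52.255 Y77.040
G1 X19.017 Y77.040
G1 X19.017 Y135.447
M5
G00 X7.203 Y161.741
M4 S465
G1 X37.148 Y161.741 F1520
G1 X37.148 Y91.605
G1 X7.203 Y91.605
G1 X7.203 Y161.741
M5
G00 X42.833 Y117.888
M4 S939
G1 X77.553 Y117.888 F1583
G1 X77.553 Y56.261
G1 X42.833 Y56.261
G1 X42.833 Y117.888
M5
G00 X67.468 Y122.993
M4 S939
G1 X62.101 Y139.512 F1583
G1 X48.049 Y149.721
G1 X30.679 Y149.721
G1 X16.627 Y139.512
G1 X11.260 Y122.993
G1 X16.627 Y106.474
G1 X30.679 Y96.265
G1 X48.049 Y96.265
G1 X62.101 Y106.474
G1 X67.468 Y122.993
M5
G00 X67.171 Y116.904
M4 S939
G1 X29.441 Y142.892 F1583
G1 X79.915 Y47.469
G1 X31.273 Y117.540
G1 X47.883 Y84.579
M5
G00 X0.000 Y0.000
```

Machine Y-up, SVG Y-down with viewBox height 175.536, so y_svg = 175.536 − y_machine; X carries over.

Run 1: the run's S939 means `#ff0000` (cut). The run returns to its start, so emit a `<polygon>` with points (Y-flipped): 19.017,40.089 52.255,40.089 52.255,98.496 19.017,98.496.

Run 2: S465 ⇒ score layer `#0000ff`. The run returns to its start, so emit a `<polygon>` with points (Y-flipped): 7.203,13.795 37.148,13.795 37.148,83.931 7.203,83.931.

Run 3: the run's S939 means `#ff0000` (cut). The run returns to its start, so emit a `<polygon>` with points (Y-flipped): 42.833,57.648 77.553,57.648 77.553,119.275 42.833,119.275.

Run 4: the run's S939 means `#ff0000` (cut). The run returns to its start, so emit a `<polygon>` with points (Y-flipped): 67.468,52.543 62.101,36.024 48.049,25.815 30.679,25.815 16.627,36.024 11.260,52.543 16.627,69.062 30.679,79.271 48.049,79.271 62.101,69.062.

Run 5: S939 ⇒ cut layer `#ff0000`. The run is open, so emit a `<polyline>` with points (Y-flipped): 67.171,58.632 29.441,32.644 79.915,128.067 31.273,57.996 47.883,90.957.

<svg xmlns="http://www.w3.org/2000/svg" width="86.620mm" height="175.536mm" viewBox="0 0 86.620 175.536">
  <polygon points="19.017,40.089 52.255,40.089 52.255,98.496 19.017,98.496" fill="none" stroke="#ff0000"/>
  <polygon points="7.203,13.795 37.148,13.795 37.148,83.931 7.203,83.931" fill="none" stroke="#0000ff"/>
  <polygon points="42.833,57.648 77.553,57.648 77.553,119.275 42.833,119.275" fill="none" stroke="#ff0000"/>
  <polygon points="67.468,52.543 62.101,36.024 48.049,25.815 30.679,25.815 16.627,36.024 11.260,52.543 16.627,69.062 30.679,79.271 48.049,79.271 62.101,69.062" fill="none" stroke="#ff0000"/>
  <polyline points="67.171,58.632 29.441,32.644 79.915,128.067 31.273,57.996 47.883,90.957" fill="none" stroke="#ff0000"/>
</svg>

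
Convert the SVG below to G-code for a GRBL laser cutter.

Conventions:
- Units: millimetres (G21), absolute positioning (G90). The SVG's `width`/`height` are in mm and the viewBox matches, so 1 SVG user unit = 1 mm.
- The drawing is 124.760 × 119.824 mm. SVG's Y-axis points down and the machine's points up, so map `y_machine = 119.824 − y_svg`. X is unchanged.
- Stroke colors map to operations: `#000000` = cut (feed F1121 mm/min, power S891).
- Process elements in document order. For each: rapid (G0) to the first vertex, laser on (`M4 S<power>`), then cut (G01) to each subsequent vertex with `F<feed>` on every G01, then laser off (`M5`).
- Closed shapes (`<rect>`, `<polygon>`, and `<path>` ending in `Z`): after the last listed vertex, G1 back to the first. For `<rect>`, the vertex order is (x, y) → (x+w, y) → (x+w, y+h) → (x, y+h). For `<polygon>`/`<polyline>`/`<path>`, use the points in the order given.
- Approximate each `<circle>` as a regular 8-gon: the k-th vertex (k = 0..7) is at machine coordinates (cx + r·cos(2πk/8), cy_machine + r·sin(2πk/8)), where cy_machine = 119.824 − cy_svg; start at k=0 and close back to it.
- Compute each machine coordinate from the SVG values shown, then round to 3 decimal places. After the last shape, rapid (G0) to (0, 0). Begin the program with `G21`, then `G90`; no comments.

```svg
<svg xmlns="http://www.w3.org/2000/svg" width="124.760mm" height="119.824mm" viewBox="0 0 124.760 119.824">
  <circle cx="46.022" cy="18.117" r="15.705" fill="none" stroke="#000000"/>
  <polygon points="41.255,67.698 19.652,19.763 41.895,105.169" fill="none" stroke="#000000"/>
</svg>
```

G21
G90
G0 X61.727 Y101.707
M4 S891
G01 X57.127 Y112.812 F1121
G01 X46.022 Y117.412 F1121
G01 X34.917 Y112.812 F1121
G01 X30.317 Y101.707 F1121
G01 X34.917 Y90.602 F1121
G01 X46.022 Y86.002 F1121
G01 X57.127 Y90.602 F1121
G01 X61.727 Y101.707 F1121
M5
G0 X41.255 Y52.126
M4 S891
G01 X19.652 Y100.061 F1121
G01 X41.895 Y14.655 F1121
G01 X41.255 Y52.126 F1121
M5
G0 X0.000 Y0.000

Since the viewBox matches the mm dimensions, user units are millimetres directly. The only transform is the Y-flip y_m = 119.824 − y_svg.

Shape 1 is a circle drawn with `<circle>`. Its stroke #000000 means cut at S891, F1121. After flipping Y the toolpath is (61.727,101.707) → (57.127,112.812) → (46.022,117.412) → (34.917,112.812) → (30.317,101.707) → (34.917,90.602) → (46.022,86.002) → (57.127,90.602) → (61.727,101.707), returning to the start.

Shape 2 is a closed polygon drawn with `<polygon>`. Its stroke #000000 means cut at S891, F1121. After flipping Y the toolpath is (41.255,52.126) → (19.652,100.061) → (41.895,14.655) → (41.255,52.126), returning to the start.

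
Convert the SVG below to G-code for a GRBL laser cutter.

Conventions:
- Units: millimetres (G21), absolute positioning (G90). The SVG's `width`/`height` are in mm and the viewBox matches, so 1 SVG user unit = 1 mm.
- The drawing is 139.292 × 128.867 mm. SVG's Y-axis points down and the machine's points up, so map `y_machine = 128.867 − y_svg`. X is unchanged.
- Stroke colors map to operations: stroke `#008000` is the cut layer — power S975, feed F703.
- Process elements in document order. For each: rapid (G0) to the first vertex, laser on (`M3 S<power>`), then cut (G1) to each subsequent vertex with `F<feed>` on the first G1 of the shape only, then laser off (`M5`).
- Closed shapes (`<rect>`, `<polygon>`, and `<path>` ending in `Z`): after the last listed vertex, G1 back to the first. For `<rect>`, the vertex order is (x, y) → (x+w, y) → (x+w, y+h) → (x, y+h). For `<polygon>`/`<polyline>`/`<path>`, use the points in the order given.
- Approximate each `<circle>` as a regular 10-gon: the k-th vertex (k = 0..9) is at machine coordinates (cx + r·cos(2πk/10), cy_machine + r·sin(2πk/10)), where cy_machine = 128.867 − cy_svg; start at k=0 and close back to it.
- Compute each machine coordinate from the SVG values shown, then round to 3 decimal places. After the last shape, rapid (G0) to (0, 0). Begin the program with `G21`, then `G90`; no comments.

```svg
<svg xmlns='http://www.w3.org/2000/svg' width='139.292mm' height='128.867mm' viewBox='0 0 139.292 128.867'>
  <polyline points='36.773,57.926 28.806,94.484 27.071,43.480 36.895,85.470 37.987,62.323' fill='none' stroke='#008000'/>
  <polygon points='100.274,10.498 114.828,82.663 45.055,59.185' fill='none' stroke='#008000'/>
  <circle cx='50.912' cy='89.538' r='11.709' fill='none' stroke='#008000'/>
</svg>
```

G21
G90
G0 X36.773 Y70.941
M3 S975
G1 X28.806 Y34.383 F703
G1 X27.071 Y85.387
G1 X36.895 Y43.397
G1 X37.987 Y66.544
M5
G0 X100.274 Y118.369
M3 S975
G1 X114.828 Y46.204 F703
G1 X45.055 Y69.682
G1 X100.274 Y118.369
M5
G0 X62.621 Y39.329
M3 S975
G1 X60.385 Y46.211 F703
G1 X54.530 Y50.465
G1 X47.294 Y50.465
G1 X41.439 Y46.211
G1 X39.203 Y39.329
G1 X41.439 Y32.447
G1 X47.294 Y28.193
G1 X54.530 Y28.193
G1 X60.385 Y32.447
G1 X62.621 Y39.329
M5
G0 X0.000 Y0.000

1 u = 1 mm; y_m = 128.867 − y.

[1] `<polyline>` open polyline, #008000→cut S975 F703: (36.773,70.941) → (28.806,34.383) → (27.071,85.387) → (36.895,43.397) → (37.987,66.544)

[2] `<polygon>` regular polygon, #008000→cut S975 F703: (100.274,118.369) → (114.828,46.204) → (45.055,69.682) → (100.274,118.369) (closed)

[3] `<circle>` circle, #008000→cut S975 F703: (62.621,39.329) → (60.385,46.211) → (54.530,50.465) → (47.294,50.465) → (41.439,46.211) → (39.203,39.329) → (41.439,32.447) → (47.294,28.193) → (54.530,28.193) → (60.385,32.447) → (62.621,39.329) (closed)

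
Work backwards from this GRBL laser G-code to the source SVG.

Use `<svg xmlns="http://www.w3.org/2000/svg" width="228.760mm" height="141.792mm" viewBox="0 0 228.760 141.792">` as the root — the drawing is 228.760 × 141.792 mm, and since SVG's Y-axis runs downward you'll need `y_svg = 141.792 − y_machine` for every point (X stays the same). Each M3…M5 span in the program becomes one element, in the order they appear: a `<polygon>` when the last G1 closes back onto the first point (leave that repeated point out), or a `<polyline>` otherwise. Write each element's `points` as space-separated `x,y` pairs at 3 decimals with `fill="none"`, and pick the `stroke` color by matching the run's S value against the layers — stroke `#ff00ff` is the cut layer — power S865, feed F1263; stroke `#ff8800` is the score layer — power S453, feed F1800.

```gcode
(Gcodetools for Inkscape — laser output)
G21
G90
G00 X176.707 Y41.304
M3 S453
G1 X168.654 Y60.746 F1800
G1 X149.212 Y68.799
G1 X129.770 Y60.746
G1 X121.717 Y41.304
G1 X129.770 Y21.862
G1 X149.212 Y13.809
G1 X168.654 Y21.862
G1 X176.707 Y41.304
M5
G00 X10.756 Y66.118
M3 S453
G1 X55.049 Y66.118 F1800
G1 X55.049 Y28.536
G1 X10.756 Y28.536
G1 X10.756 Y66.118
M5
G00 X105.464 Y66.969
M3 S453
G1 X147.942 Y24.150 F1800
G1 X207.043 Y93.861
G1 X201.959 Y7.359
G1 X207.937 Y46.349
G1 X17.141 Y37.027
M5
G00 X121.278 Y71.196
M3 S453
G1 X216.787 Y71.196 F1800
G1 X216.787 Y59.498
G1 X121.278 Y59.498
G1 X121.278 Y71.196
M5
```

<svg xmlns="http://www.w3.org/2000/svg" width="228.760mm" height="141.792mm" viewBox="0 0 228.760 141.792">
  <polygon points="176.707,100.488 168.654,81.046 149.212,72.993 129.770,81.046 121.717,100.488 129.770,119.930 149.212,127.983 168.654,119.930" fill="none" stroke="#ff8800"/>
  <polygon points="10.756,75.674 55.049,75.674 55.049,113.256 10.756,113.256" fill="none" stroke="#ff8800"/>
  <polyline points="105.464,74.823 147.942,117.642 207.043,47.931 201.959,134.433 207.937,95.443 17.141,104.765" fill="none" stroke="#ff8800"/>
  <polygon points="121.278,70.596 216.787,70.596 216.787,82.294 121.278,82.294" fill="none" stroke="#ff8800"/>
</svg>

Each laser-on run becomes one SVG element. Flip Y back into SVG space with y_svg = 141.792 − y_machine. Every run uses S453, so all elements get stroke `#ff8800` (score).

Run 1: The run returns to its start, so emit a `<polygon>` with points (Y-flipped): 176.707,100.488 168.654,81.046 149.212,72.993 129.770,81.046 121.717,100.488 129.770,119.930 149.212,127.983 168.654,119.930.

Run 2: The run returns to its start, so emit a `<polygon>` with points (Y-flipped): 10.756,75.674 55.049,75.674 55.049,113.256 10.756,113.256.

Run 3: The run is open, so emit a `<polyline>` with points (Y-flipped): 105.464,74.823 147.942,117.642 207.043,47.931 201.959,134.433 207.937,95.443 17.141,104.765.

Run 4: The run returns to its start, so emit a `<polygon>` with points (Y-flipped): 121.278,70.596 216.787,70.596 216.787,82.294 121.278,82.294.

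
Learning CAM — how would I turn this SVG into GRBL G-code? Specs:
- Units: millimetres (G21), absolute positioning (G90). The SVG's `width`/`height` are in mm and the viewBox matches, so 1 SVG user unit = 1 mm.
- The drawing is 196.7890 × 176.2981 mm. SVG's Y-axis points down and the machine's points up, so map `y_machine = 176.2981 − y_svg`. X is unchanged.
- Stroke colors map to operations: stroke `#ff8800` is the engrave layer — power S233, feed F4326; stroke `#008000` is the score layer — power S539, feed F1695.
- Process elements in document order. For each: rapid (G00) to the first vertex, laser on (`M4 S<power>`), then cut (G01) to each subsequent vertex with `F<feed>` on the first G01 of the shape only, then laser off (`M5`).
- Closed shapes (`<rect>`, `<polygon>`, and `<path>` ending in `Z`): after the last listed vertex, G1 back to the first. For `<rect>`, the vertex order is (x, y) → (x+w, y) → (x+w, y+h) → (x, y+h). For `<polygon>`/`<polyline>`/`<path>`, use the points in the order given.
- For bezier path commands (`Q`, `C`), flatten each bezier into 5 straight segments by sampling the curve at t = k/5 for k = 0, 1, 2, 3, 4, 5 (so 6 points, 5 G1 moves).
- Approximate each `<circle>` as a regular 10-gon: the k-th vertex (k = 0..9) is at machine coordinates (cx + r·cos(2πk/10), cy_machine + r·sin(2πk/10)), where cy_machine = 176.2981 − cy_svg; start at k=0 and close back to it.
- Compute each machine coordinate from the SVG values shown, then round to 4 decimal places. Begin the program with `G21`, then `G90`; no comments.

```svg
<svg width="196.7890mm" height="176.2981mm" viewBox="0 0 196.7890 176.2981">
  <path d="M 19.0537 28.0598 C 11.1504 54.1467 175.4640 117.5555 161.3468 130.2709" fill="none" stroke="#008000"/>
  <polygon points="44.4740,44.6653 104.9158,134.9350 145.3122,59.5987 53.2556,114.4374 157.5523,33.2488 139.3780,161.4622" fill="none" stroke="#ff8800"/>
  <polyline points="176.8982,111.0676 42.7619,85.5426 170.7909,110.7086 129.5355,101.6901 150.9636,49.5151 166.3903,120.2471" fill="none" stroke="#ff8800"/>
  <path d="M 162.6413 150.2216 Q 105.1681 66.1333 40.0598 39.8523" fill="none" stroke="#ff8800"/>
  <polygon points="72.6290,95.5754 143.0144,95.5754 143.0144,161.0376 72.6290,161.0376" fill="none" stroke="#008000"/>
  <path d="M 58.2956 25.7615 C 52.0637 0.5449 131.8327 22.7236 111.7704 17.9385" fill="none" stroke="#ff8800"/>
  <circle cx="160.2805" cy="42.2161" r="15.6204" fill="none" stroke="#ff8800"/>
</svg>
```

viewBox `0 0 196.7890 176.2981` with mm width/height → 1 unit = 1 mm. Flip: y_m = 176.2981 − y_svg.

**Shape 1** — `<path>` cubic bezier, stroke `#008000` → score (S539, F1695). Control points (SVG): P0=(19.0537,28.0598), P1=(11.1504,54.1467), P2=(175.4640,117.5555), P3=(161.3468,130.2709); sampled at t=k/5. Machine vertices: (19.0537,148.2383) → (32.1726,128.8117) → (69.7924,104.6525) → (115.0821,79.9855) → (151.2106,59.0355) → (161.3468,46.0272). Open path.

**Shape 2** — `<polygon>` closed polygon, stroke `#ff8800` → engrave (S233, F4326). Machine vertices: (44.4740,131.6328) → (104.9158,41.3631) → (145.3122,116.6994) → (53.2556,61.8607) → (157.5523,143.0493) → (139.3780,14.8359) → (44.4740,131.6328). Closed: final G1 returns to the first vertex.

**Shape 3** — `<polyline>` open polyline, stroke `#ff8800` → engrave (S233, F4326). Machine vertices: (176.8982,65.2305) → (42.7619,90.7555) → (170.7909,65.5895) → (129.5355,74.6080) → (150.9636,126.7830) → (166.3903,56.0510). Open path.

**Shape 4** — `<path>` quadratic bezier, stroke `#ff8800` → engrave (S233, F4326). Control points (SVG): P0=(162.6413,150.2216), P1=(105.1681,66.1333), P2=(40.0598,39.8523); sampled at t=k/5. Machine vertices: (162.6413,26.0765) → (139.3466,57.3995) → (115.4411,84.0980) → (90.9248,106.1718) → (65.7977,123.6211) → (40.0598,136.4458). Open path.

**Shape 5** — `<polygon>` rectangle, stroke `#008000` → score (S539, F1695). Machine vertices: (72.6290,80.7227) → (143.0144,80.7227) → (143.0144,15.2605) → (72.6290,15.2605) → (72.6290,80.7227). Closed: final G1 returns to the first vertex.

**Shape 6** — `<path>` cubic bezier, stroke `#ff8800` → engrave (S233, F4326). Control points (SVG): P0=(58.2956,25.7615), P1=(52.0637,0.5449), P2=(131.8327,22.7236), P3=(111.7704,17.9385); sampled at t=k/5. Machine vertices: (58.2956,150.5366) → (63.3899,160.5740) → (80.2045,162.8058) → (99.8194,160.8011) → (113.3147,158.1293) → (111.7704,158.3596). Open path.

**Shape 7** — `<circle>` circle, stroke `#ff8800` → engrave (S233, F4326). Machine vertices: (175.9009,134.0820) → (172.9177,143.2634) → (165.1075,148.9379) → (155.4535,148.9379) → (147.6433,143.2634) → (144.6601,134.0820) → (147.6433,124.9006) → (155.4535,119.2261) → (165.1075,119.2261) → (172.9177,124.9006) → (175.9009,134.0820). Closed: final G1 returns to the first vertex.

G21
G90
G00 X19.0537 Y148.2383
M4 S539
G01 X32.1726 Y128.8117 F1695
G01 X69.7924 Y104.6525
G01 X115.0821 Y79.9855
G01 X151.2106 Y59.0355
G01 X161.3468 Y46.0272
M5
G00 X44.4740 Y131.6328
M4 S233
G01 X104.9158 Y41.3631 F4326
G01 X145.3122 Y116.6994
G01 X53.2556 Y61.8607
G01 X157.5523 Y143.0493
G01 X139.3780 Y14.8359
G01 X44.4740 Y131.6328
M5
G00 X176.8982 Y65.2305
M4 S233
G01 X42.7619 Y90.7555 F4326
G01 X170.7909 Y65.5895
G01 X129.5355 Y74.6080
G01 X150.9636 Y126.7830
G01 X166.3903 Y56.0510
M5
G00 X162.6413 Y26.0765
M4 S233
G01 X139.3466 Y57.3995 F4326
G01 X115.4411 Y84.0980
G01 X90.9248 Y106.1718
G01 X65.7977 Y123.6211
G01 X40.0598 Y136.4458
M5
G00 X72.6290 Y80.7227
M4 S539
G01 X143.0144 Y80.7227 F1695
G01 X143.0144 Y15.2605
G01 X72.6290 Y15.2605
G01 X72.6290 Y80.7227
M5
G00 X58.2956 Y150.5366
M4 S233
G01 X63.3899 Y160.5740 F4326
G01 X80.2045 Y162.8058
G01 X99.8194 Y160.8011
G01 X113.3147 Y158.1293
G01 X111.7704 Y158.3596
M5
G00 X175.9009 Y134.0820
M4 S233
G01 X172.9177 Y143.2634 F4326
G01 X165.1075 Y148.9379
G01 X155.4535 Y148.9379
G01 X147.6433 Y143.2634
G01 X144.6601 Y134.0820
G01 X147.6433 Y124.9006
G01 X155.4535 Y119.2261
G01 X165.1075 Y119.2261
G01 X172.9177 Y124.9006
G01 X175.9009 Y134.0820
M5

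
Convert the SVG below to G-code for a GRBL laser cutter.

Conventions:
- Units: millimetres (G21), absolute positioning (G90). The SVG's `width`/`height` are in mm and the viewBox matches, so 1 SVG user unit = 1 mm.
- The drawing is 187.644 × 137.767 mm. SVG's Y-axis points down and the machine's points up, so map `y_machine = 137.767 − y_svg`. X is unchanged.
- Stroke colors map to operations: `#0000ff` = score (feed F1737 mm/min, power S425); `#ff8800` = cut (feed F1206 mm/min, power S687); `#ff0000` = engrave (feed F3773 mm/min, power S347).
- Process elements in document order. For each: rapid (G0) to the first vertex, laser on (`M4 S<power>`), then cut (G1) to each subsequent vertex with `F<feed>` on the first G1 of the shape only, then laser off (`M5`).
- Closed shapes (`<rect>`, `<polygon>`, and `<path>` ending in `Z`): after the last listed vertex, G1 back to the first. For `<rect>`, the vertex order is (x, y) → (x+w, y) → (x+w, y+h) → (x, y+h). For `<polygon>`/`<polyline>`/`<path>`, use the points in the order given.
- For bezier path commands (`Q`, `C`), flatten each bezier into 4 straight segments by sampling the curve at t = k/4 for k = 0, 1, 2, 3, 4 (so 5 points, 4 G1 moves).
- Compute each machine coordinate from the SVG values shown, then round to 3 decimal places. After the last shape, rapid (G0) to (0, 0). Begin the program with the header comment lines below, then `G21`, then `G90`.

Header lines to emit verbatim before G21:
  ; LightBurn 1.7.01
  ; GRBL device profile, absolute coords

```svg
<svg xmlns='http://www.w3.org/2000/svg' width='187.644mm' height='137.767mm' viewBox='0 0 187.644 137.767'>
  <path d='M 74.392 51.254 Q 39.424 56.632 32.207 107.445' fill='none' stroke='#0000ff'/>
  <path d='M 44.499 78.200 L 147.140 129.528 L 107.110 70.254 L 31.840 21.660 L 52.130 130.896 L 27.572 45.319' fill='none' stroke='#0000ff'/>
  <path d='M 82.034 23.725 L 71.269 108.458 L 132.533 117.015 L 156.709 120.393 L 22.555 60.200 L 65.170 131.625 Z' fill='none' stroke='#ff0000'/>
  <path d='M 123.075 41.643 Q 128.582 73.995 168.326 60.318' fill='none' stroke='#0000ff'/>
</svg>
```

; LightBurn 1.7.01
; GRBL device profile, absolute coords
G21
G90
G0 X74.392 Y86.513
M4 S425
G1 X58.642 Y80.984 F1737
G1 X46.362 Y69.776
G1 X37.550 Y52.889
G1 X32.207 Y30.322
M5
G0 X44.499 Y59.567
M4 S425
G1 X147.140 Y8.239 F1737
G1 X107.110 Y67.513
G1 X31.840 Y116.107
G1 X52.130 Y6.871
G1 X27.572 Y92.448
M5
G0 X82.034 Y114.042
M4 S347
G1 X71.269 Y29.309 F3773
G1 X132.533 Y20.752
G1 X156.709 Y17.374
G1 X22.555 Y77.567
G1 X65.170 Y6.142
G1 X82.034 Y114.042
M5
G0 X123.075 Y96.124
M4 S425
G1 X127.968 Y82.825 F1737
G1 X137.141 Y75.279
G1 X150.594 Y73.487
G1 X168.326 Y77.449
M5
G0 X0.000 Y0.000

Since the viewBox matches the mm dimensions, user units are millimetres directly. The only transform is the Y-flip y_m = 137.767 − y_svg.

Shape 1 is a quadratic bezier drawn with `<path>`. Its stroke #0000ff means score at S425, F1737. After flipping Y the toolpath is (74.392,86.513) → (58.642,80.984) → (46.362,69.776) → (37.550,52.889) → (32.207,30.322).

Shape 2 is a open polyline drawn with `<path>`. Its stroke #0000ff means score at S425, F1737. After flipping Y the toolpath is (44.499,59.567) → (147.140,8.239) → (107.110,67.513) → (31.840,116.107) → (52.130,6.871) → (27.572,92.448).

Shape 3 is a closed polygon drawn with `<path>`. Its stroke #ff0000 means engrave at S347, F3773. After flipping Y the toolpath is (82.034,114.042) → (71.269,29.309) → (132.533,20.752) → (156.709,17.374) → (22.555,77.567) → (65.170,6.142) → (82.034,114.042), returning to the start.

Shape 4 is a quadratic bezier drawn with `<path>`. Its stroke #0000ff means score at S425, F1737. After flipping Y the toolpath is (123.075,96.124) → (127.968,82.825) → (137.141,75.279) → (150.594,73.487) → (168.326,77.449).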